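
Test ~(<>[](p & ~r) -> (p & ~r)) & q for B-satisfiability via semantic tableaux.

1. ~(<>[](p & ~r) -> (p & ~r)) & q, u
2. ~(<>[](p & ~r) -> (p & ~r)), u
3. q, u
4. <>[](p & ~r), u
5. ~(p & ~r), u
6. r, u
7. [](p & ~r), v
8. p & ~r, u
9. p, u
10. ~r, u
Accessibility: uRu, uRv, vRu, vRv
Branch closes: r and ~r both at u.
(One branch shown.) All branches close.

Unsatisfiable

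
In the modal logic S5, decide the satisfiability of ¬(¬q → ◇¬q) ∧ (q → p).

1. ¬(¬q → ◇¬q) ∧ (q → p), w0
2. ¬(¬q → ◇¬q), w0   [∧-rule on 1]
3. q → p, w0   [∧-rule on 1]
4. ¬q, w0   [¬→-rule on 2]
5. ¬◇¬q, w0   [¬→-rule on 2]
6. q, w0   [¬◇-rule on 5 via w0Rw0]
Accessibility: w0Rw0
Branch closes: q and ¬q both at w0.
(One branch shown.) All branches close.

Unsatisfiable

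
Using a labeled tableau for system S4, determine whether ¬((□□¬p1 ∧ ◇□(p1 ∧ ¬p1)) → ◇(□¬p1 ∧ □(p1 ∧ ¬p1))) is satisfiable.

Unsatisfiable (every branch closes)

1. ¬((□□¬p1 ∧ ◇□(p1 ∧ ¬p1)) → ◇(□¬p1 ∧ □(p1 ∧ ¬p1))), w0
2. □□¬p1 ∧ ◇□(p1 ∧ ¬p1), w0
3. ¬◇(□¬p1 ∧ □(p1 ∧ ¬p1)), w0
4. □□¬p1, w0
5. ◇□(p1 ∧ ¬p1), w0
6. ¬(□¬p1 ∧ □(p1 ∧ ¬p1)), w0
7. □¬p1, w0
8. ¬p1, w0
9. ¬□(p1 ∧ ¬p1), w0
10. □(p1 ∧ ¬p1), w1
11. ¬(□¬p1 ∧ □(p1 ∧ ¬p1)), w1
12. □¬p1, w1
13. ¬p1, w1
14. p1 ∧ ¬p1, w1
15. p1, w1
Accessibility: w0Rw0, w0Rw1, w1Rw1
Branch closes: p1 and ¬p1 both at w1.
Every branch closes; the branch above is one of them.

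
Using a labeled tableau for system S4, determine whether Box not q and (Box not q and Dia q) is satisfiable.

1. Box not q and (Box not q and Dia q), w0
2. Box not q, w0
3. Box not q and Dia q, w0
4. Dia q, w0
5. not q, w0
6. q, w1
7. not q, w1
Accessibility: w0Rw0, w0Rw1, w1Rw1
Branch closes: q and not q both at w1.
Every branch closes; the branch above is one of them.

Unsatisfiable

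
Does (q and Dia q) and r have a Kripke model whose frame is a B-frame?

1. (q and Dia q) and r, w0
2. q and Dia q, w0
3. r, w0
4. q, w0
5. Dia q, w0
6. q, w1
Accessibility: w0Rw0, w0Rw1, w1Rw0, w1Rw1

Satisfiable (open branch found)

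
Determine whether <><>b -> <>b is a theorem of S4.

Valid in S4

Tableau for the negation ~(<><>b -> <>b):
1. ~(<><>b -> <>b), 0
2. <><>b, 0
3. ~<>b, 0
4. ~b, 0
5. <>b, 1
6. ~b, 1
7. b, 2
8. ~b, 2
Accessibility: 0R0, 0R1, 0R2, 1R1, 1R2, 2R2
Branch closes: b and ~b both at 2.
Every branch of the negation's tableau closes; the branch above is one of them.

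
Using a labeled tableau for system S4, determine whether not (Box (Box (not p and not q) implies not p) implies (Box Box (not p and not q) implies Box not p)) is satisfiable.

1. not (Box (Box (not p and not q) implies not p) implies (Box Box (not p and not q) implies Box not p)), 0
2. Box (Box (not p and not q) implies not p), 0
3. not (Box Box (not p and not q) implies Box not p), 0
4. Box Box (not p and not q), 0
5. not Box not p, 0
6. Box (not p and not q) implies not p, 0
7. Box (not p and not q), 0
8. not p and not q, 0
9. not p, 0
10. not q, 0
11. p, 1
12. Box (not p and not q) implies not p, 1
13. Box (not p and not q), 1
14. not p and not q, 1
15. not p, 1
16. not q, 1
Accessibility: 0R0, 0R1, 1R1
Branch closes: p and not p both at 1.
Every branch closes; the branch above is one of them.

Unsatisfiable (every branch closes)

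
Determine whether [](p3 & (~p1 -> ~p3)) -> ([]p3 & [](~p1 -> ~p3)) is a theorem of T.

Valid in T

Tableau for the negation ~([](p3 & (~p1 -> ~p3)) -> ([]p3 & [](~p1 -> ~p3))):
1. ~([](p3 & (~p1 -> ~p3)) -> ([]p3 & [](~p1 -> ~p3))), w0
2. [](p3 & (~p1 -> ~p3)), w0
3. ~([]p3 & [](~p1 -> ~p3)), w0
4. p3 & (~p1 -> ~p3), w0
5. p3, w0
6. ~p1 -> ~p3, w0
7. ~[](~p1 -> ~p3), w0
8. p1, w0
9. ~(~p1 -> ~p3), w1
10. ~p1, w1
11. p3, w1
12. p3 & (~p1 -> ~p3), w1
13. ~p1 -> ~p3, w1
14. ~p3, w1
Accessibility: w0Rw0, w0Rw1, w1Rw1
Branch closes: p3 and ~p3 both at w1.
All branches of the negation close; one closing branch shown above.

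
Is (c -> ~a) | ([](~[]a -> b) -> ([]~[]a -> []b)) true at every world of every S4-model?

Tableau for the negation ~((c -> ~a) | ([](~[]a -> b) -> ([]~[]a -> []b))):
1. ~((c -> ~a) | ([](~[]a -> b) -> ([]~[]a -> []b))), 0
2. ~(c -> ~a), 0   [~|-rule on 1]
3. ~([](~[]a -> b) -> ([]~[]a -> []b)), 0   [~|-rule on 1]
4. c, 0   [~->-rule on 2]
5. a, 0   [~->-rule on 2]
6. [](~[]a -> b), 0   [~->-rule on 3]
7. ~([]~[]a -> []b), 0   [~->-rule on 3]
8. []~[]a, 0   [~->-rule on 7]
9. ~[]b, 0   [~->-rule on 7]
10. ~[]a -> b, 0   [[]-rule on 6 via 0R0]
11. ~[]a, 0   [[]-rule on 8 via 0R0]
12. b, 0   [->-rule on 10 (branches; this branch)]
13. ~b, 1   [~[]-rule on 9: fresh world 1, 0R1]
14. ~[]a -> b, 1   [[]-rule on 6 via 0R1]
15. ~[]a, 1   [[]-rule on 8 via 0R1]
16. []a, 1   [->-rule on 14 (branches; this branch)]
17. a, 1   [[]-rule on 16 via 1R1]
18. ~a, 2   [~[]-rule on 11: fresh world 2, 0R2]
19. ~[]a -> b, 2   [[]-rule on 6 via 0R2]
20. ~[]a, 2   [[]-rule on 8 via 0R2]
21. b, 2   [->-rule on 19 (branches; this branch)]
22. ~a, 3   [~[]-rule on 15: fresh world 3, 1R3]
23. ~[]a -> b, 3   [[]-rule on 6 via 0R3]
24. ~[]a, 3   [[]-rule on 8 via 0R3]
25. a, 3   [[]-rule on 16 via 1R3]
Accessibility: 0R0, 0R1, 0R2, 0R3, 1R1, 1R3, 2R2, 3R3
Branch closes: a and ~a both at 3.
All branches of the negation close; one closing branch shown above.

Valid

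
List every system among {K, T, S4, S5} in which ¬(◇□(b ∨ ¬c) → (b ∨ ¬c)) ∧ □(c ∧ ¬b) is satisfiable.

K-tableau for the formula:
1. ¬(◇□(b ∨ ¬c) → (b ∨ ¬c)) ∧ □(c ∧ ¬b), u
2. ¬(◇□(b ∨ ¬c) → (b ∨ ¬c)), u   [∧-rule on 1]
3. □(c ∧ ¬b), u   [∧-rule on 1]
4. ◇□(b ∨ ¬c), u   [¬→-rule on 2]
5. ¬(b ∨ ¬c), u   [¬→-rule on 2]
6. ¬b, u   [¬∨-rule on 5]
7. c, u   [¬∨-rule on 5]
8. □(b ∨ ¬c), v   [◇-rule on 4: fresh world v, uRv]
9. c ∧ ¬b, v   [□-rule on 3 via uRv]
10. c, v   [∧-rule on 9]
11. ¬b, v   [∧-rule on 9]
Accessibility: uRv
Complete open branch: satisfiable in K.
T-tableau for the formula:
1. ¬(◇□(b ∨ ¬c) → (b ∨ ¬c)) ∧ □(c ∧ ¬b), u
2. ¬(◇□(b ∨ ¬c) → (b ∨ ¬c)), u   [∧-rule on 1]
3. □(c ∧ ¬b), u   [∧-rule on 1]
4. ◇□(b ∨ ¬c), u   [¬→-rule on 2]
5. ¬(b ∨ ¬c), u   [¬→-rule on 2]
6. ¬b, u   [¬∨-rule on 5]
7. c, u   [¬∨-rule on 5]
8. c ∧ ¬b, u   [□-rule on 3 via uRu]
9. □(b ∨ ¬c), v   [◇-rule on 4: fresh world v, uRv]
10. c ∧ ¬b, v   [□-rule on 3 via uRv]
11. c, v   [∧-rule on 10]
12. ¬b, v   [∧-rule on 10]
13. b ∨ ¬c, v   [□-rule on 9 via vRv]
14. ¬c, v   [∨-rule on 13 (branches; this branch)]
Accessibility: uRu, uRv, vRv
Branch closes: c and ¬c both at v.
Every branch closes (one shown): unsatisfiable in T, hence also in S4, S5 (every S4/S5-frame is a T-frame).

K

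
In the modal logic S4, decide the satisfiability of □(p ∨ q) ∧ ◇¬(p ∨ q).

1. □(p ∨ q) ∧ ◇¬(p ∨ q), w0
2. □(p ∨ q), w0
3. ◇¬(p ∨ q), w0
4. p ∨ q, w0
5. q, w0
6. ¬(p ∨ q), w1
7. ¬p, w1
8. ¬q, w1
9. p ∨ q, w1
10. q, w1
Accessibility: w0Rw0, w0Rw1, w1Rw1
Branch closes: q and ¬q both at w1.
(One branch shown.) All branches close.

Unsatisfiable (every branch closes)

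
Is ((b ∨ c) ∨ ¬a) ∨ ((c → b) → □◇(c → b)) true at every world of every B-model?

Tableau for the negation ¬(((b ∨ c) ∨ ¬a) ∨ ((c → b) → □◇(c → b))):
1. ¬(((b ∨ c) ∨ ¬a) ∨ ((c → b) → □◇(c → b))), 0
2. ¬((b ∨ c) ∨ ¬a), 0
3. ¬((c → b) → □◇(c → b)), 0
4. ¬(b ∨ c), 0
5. a, 0
6. c → b, 0
7. ¬□◇(c → b), 0
8. ¬b, 0
9. ¬c, 0
10. ¬◇(c → b), 1
11. ¬(c → b), 0
12. c, 0
Accessibility: 0R0, 0R1, 1R0, 1R1
Branch closes: c and ¬c both at 0.
Every branch of the negation's tableau closes; the branch above is one of them.

Yes, valid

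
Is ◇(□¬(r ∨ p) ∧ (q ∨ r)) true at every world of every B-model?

Invalid (countermodel exists)

Tableau for the negation ¬◇(□¬(r ∨ p) ∧ (q ∨ r)):
1. ¬◇(□¬(r ∨ p) ∧ (q ∨ r)), w0
2. ¬(□¬(r ∨ p) ∧ (q ∨ r)), w0   [¬◇-rule on 1 via w0Rw0]
3. ¬(q ∨ r), w0   [¬∧-rule on 2 (branches; this branch)]
4. ¬q, w0   [¬∨-rule on 3]
5. ¬r, w0   [¬∨-rule on 3]
Accessibility: w0Rw0
The negation has an open branch (countermodel exists).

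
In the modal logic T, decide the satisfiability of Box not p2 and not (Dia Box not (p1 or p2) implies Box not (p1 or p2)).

1. Box not p2 and not (Dia Box not (p1 or p2) implies Box not (p1 or p2)), 0
2. Box not p2, 0
3. not (Dia Box not (p1 or p2) implies Box not (p1 or p2)), 0
4. Dia Box not (p1 or p2), 0
5. not Box not (p1 or p2), 0
6. not p2, 0
7. Box not (p1 or p2), 1
8. not p2, 1
9. not (p1 or p2), 1
10. not p1, 1
11. p1 or p2, 2
12. not p2, 2
13. p1, 2
Accessibility: 0R0, 0R1, 0R2, 1R1, 2R2

Satisfiable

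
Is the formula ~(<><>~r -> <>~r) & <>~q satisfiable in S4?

1. ~(<><>~r -> <>~r) & <>~q, w0
2. ~(<><>~r -> <>~r), w0
3. <>~q, w0
4. <><>~r, w0
5. ~<>~r, w0
6. r, w0
7. ~q, w1
8. r, w1
9. <>~r, w2
10. r, w2
11. ~r, w3
12. r, w3
Accessibility: w0Rw0, w0Rw1, w0Rw2, w0Rw3, w1Rw1, w2Rw2, w2Rw3, w3Rw3
Branch closes: r and ~r both at w3.
All branches of the tableau close; one closing branch shown above.

Unsatisfiable (every branch closes)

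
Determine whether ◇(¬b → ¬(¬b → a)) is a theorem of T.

Tableau for the negation ¬◇(¬b → ¬(¬b → a)):
1. ¬◇(¬b → ¬(¬b → a)), u
2. ¬(¬b → ¬(¬b → a)), u
3. ¬b, u
4. ¬b → a, u
5. a, u
Accessibility: uRu
The negation has an open branch (countermodel exists).

Invalid (countermodel exists)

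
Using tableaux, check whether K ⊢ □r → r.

Not valid

Tableau for the negation ¬(□r → r):
1. ¬(□r → r), u
2. □r, u
3. ¬r, u
The negation has an open branch (countermodel exists).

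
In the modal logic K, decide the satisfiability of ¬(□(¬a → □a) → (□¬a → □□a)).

Unsatisfiable (every branch closes)

1. ¬(□(¬a → □a) → (□¬a → □□a)), 0
2. □(¬a → □a), 0
3. ¬(□¬a → □□a), 0
4. □¬a, 0
5. ¬□□a, 0
6. ¬□a, 1
7. ¬a → □a, 1
8. ¬a, 1
9. □a, 1
10. ¬a, 2
11. a, 2
Accessibility: 0R1, 1R2
Branch closes: a and ¬a both at 2.
All branches of the tableau close; one closing branch shown above.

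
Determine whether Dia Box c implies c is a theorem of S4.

Tableau for the negation not (Dia Box c implies c):
1. not (Dia Box c implies c), w0
2. Dia Box c, w0   [neg-implies-rule on 1]
3. not c, w0   [neg-implies-rule on 1]
4. Box c, w1   [Dia-rule on 2: fresh world w1, w0Rw1]
5. c, w1   [Box-rule on 4 via w1Rw1]
Accessibility: w0Rw0, w0Rw1, w1Rw1
The negation has an open branch (countermodel exists).

Invalid (countermodel exists)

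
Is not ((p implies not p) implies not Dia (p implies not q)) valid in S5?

Tableau for the negation (p implies not p) implies not Dia (p implies not q):
1. (p implies not p) implies not Dia (p implies not q), 0
2. not Dia (p implies not q), 0   [implies-rule on 1 (branches; this branch)]
3. not (p implies not q), 0   [neg-Dia-rule on 2 via 0R0]
4. p, 0   [neg-implies-rule on 3]
5. q, 0   [neg-implies-rule on 3]
Accessibility: 0R0
The negation has an open branch (countermodel exists).

No, not valid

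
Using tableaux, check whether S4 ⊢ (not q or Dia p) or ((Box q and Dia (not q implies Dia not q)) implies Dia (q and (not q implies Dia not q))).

Tableau for the negation not ((not q or Dia p) or ((Box q and Dia (not q implies Dia not q)) implies Dia (q and (not q implies Dia not q)))):
1. not ((not q or Dia p) or ((Box q and Dia (not q implies Dia not q)) implies Dia (q and (not q implies Dia not q)))), 0
2. not (not q or Dia p), 0   [neg-or-rule on 1]
3. not ((Box q and Dia (not q implies Dia not q)) implies Dia (q and (not q implies Dia not q))), 0   [neg-or-rule on 1]
4. q, 0   [neg-or-rule on 2]
5. not Dia p, 0   [neg-or-rule on 2]
6. Box q and Dia (not q implies Dia not q), 0   [neg-implies-rule on 3]
7. not Dia (q and (not q implies Dia not q)), 0   [neg-implies-rule on 3]
8. Box q, 0   [and-rule on 6]
9. Dia (not q implies Dia not q), 0   [and-rule on 6]
10. not p, 0   [neg-Dia-rule on 5 via 0R0]
11. not (q and (not q implies Dia not q)), 0   [neg-Dia-rule on 7 via 0R0]
12. not (not q implies Dia not q), 0   [neg-and-rule on 11 (branches; this branch)]
13. not q, 0   [neg-implies-rule on 12]
14. not Dia not q, 0   [neg-implies-rule on 12]
Accessibility: 0R0
Branch closes: q and not q both at 0.
All branches of the negation close; one closing branch shown above.

Valid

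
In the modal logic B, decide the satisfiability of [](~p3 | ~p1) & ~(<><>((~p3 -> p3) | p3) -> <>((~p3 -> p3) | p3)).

Yes, satisfiable

1. [](~p3 | ~p1) & ~(<><>((~p3 -> p3) | p3) -> <>((~p3 -> p3) | p3)), w0
2. [](~p3 | ~p1), w0
3. ~(<><>((~p3 -> p3) | p3) -> <>((~p3 -> p3) | p3)), w0
4. <><>((~p3 -> p3) | p3), w0
5. ~<>((~p3 -> p3) | p3), w0
6. ~p3 | ~p1, w0
7. ~((~p3 -> p3) | p3), w0
8. ~(~p3 -> p3), w0
9. ~p3, w0
10. ~p1, w0
11. <>((~p3 -> p3) | p3), w1
12. ~p3 | ~p1, w1
13. ~((~p3 -> p3) | p3), w1
14. ~(~p3 -> p3), w1
15. ~p3, w1
16. ~p1, w1
17. (~p3 -> p3) | p3, w2
18. p3, w2
Accessibility: w0Rw0, w0Rw1, w1Rw0, w1Rw1, w1Rw2, w2Rw1, w2Rw2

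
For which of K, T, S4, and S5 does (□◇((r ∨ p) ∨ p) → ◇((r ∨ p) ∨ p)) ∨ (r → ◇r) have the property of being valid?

K-tableau for the negation ¬((□◇((r ∨ p) ∨ p) → ◇((r ∨ p) ∨ p)) ∨ (r → ◇r)):
1. ¬((□◇((r ∨ p) ∨ p) → ◇((r ∨ p) ∨ p)) ∨ (r → ◇r)), w0
2. ¬(□◇((r ∨ p) ∨ p) → ◇((r ∨ p) ∨ p)), w0   [¬∨-rule on 1]
3. ¬(r → ◇r), w0   [¬∨-rule on 1]
4. □◇((r ∨ p) ∨ p), w0   [¬→-rule on 2]
5. ¬◇((r ∨ p) ∨ p), w0   [¬→-rule on 2]
6. r, w0   [¬→-rule on 3]
7. ¬◇r, w0   [¬→-rule on 3]
Complete open branch: countermodel on a K-frame, so not valid in K.
T-tableau for the negation ¬((□◇((r ∨ p) ∨ p) → ◇((r ∨ p) ∨ p)) ∨ (r → ◇r)):
1. ¬((□◇((r ∨ p) ∨ p) → ◇((r ∨ p) ∨ p)) ∨ (r → ◇r)), w0
2. ¬(□◇((r ∨ p) ∨ p) → ◇((r ∨ p) ∨ p)), w0   [¬∨-rule on 1]
3. ¬(r → ◇r), w0   [¬∨-rule on 1]
4. □◇((r ∨ p) ∨ p), w0   [¬→-rule on 2]
5. ¬◇((r ∨ p) ∨ p), w0   [¬→-rule on 2]
6. r, w0   [¬→-rule on 3]
7. ¬◇r, w0   [¬→-rule on 3]
8. ◇((r ∨ p) ∨ p), w0   [□-rule on 4 via w0Rw0]
9. ¬((r ∨ p) ∨ p), w0   [¬◇-rule on 5 via w0Rw0]
10. ¬(r ∨ p), w0   [¬∨-rule on 9]
11. ¬p, w0   [¬∨-rule on 9]
12. ¬r, w0   [¬∨-rule on 10]
Accessibility: w0Rw0
Branch closes: r and ¬r both at w0.
Every branch closes (one shown): valid in T, hence also in S4, S5 (every theorem of T is a theorem of S4 and S5).

T, S4, S5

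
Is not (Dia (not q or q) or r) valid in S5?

Tableau for the negation Dia (not q or q) or r:
1. Dia (not q or q) or r, 0
2. r, 0
Accessibility: 0R0
The negation has an open branch (countermodel exists).

Invalid (countermodel exists)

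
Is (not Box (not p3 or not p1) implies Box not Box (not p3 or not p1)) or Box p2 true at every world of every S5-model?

Valid in S5

Tableau for the negation not ((not Box (not p3 or not p1) implies Box not Box (not p3 or not p1)) or Box p2):
1. not ((not Box (not p3 or not p1) implies Box not Box (not p3 or not p1)) or Box p2), u
2. not (not Box (not p3 or not p1) implies Box not Box (not p3 or not p1)), u   [neg-or-rule on 1]
3. not Box p2, u   [neg-or-rule on 1]
4. not Box (not p3 or not p1), u   [neg-implies-rule on 2]
5. not Box not Box (not p3 or not p1), u   [neg-implies-rule on 2]
6. not p2, v   [neg-Box-rule on 3: fresh world v, uRv]
7. not (not p3 or not p1), w   [neg-Box-rule on 4: fresh world w, uRw]
8. p3, w   [neg-or-rule on 7]
9. p1, w   [neg-or-rule on 7]
10. Box (not p3 or not p1), x   [neg-Box-rule on 5: fresh world x, uRx]
11. not p3 or not p1, u   [Box-rule on 10 via xRu]
12. not p3 or not p1, v   [Box-rule on 10 via xRv]
13. not p3 or not p1, w   [Box-rule on 10 via xRw]
14. not p3 or not p1, x   [Box-rule on 10 via xRx]
15. not p1, u   [or-rule on 11 (branches; this branch)]
16. not p1, v   [or-rule on 12 (branches; this branch)]
17. not p1, w   [or-rule on 13 (branches; this branch)]
Accessibility: uRu, uRv, uRw, uRx, vRu, vRv, vRw, vRx, wRu, wRv, wRw, wRx, xRu, xRv, xRw, xRx
Branch closes: p1 and not p1 both at w.
All branches of the negation close; one closing branch shown above.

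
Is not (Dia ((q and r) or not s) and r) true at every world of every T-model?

Tableau for the negation Dia ((q and r) or not s) and r:
1. Dia ((q and r) or not s) and r, 0
2. Dia ((q and r) or not s), 0   [and-rule on 1]
3. r, 0   [and-rule on 1]
4. (q and r) or not s, 1   [Dia-rule on 2: fresh world 1, 0R1]
5. not s, 1   [or-rule on 4 (branches; this branch)]
Accessibility: 0R0, 0R1, 1R1
The negation has an open branch (countermodel exists).

Invalid (countermodel exists)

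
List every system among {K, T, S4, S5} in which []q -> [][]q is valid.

T-tableau for the negation ~([]q -> [][]q):
1. ~([]q -> [][]q), u
2. []q, u
3. ~[][]q, u
4. q, u
5. ~[]q, v
6. q, v
7. ~q, w
Accessibility: uRu, uRv, vRv, vRw, wRw
Complete open branch: countermodel on a T-frame, so not valid in T, nor in K (the same frame is also a K-frame).
S4-tableau for the negation ~([]q -> [][]q):
1. ~([]q -> [][]q), u
2. []q, u
3. ~[][]q, u
4. q, u
5. ~[]q, v
6. q, v
7. ~q, w
8. q, w
Accessibility: uRu, uRv, uRw, vRv, vRw, wRw
Branch closes: q and ~q both at w.
Every branch closes (one shown): valid in S4, hence also in S5 (every theorem of S4 is a theorem of S5).

S4, S5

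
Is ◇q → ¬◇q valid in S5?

No, not valid

Tableau for the negation ¬(◇q → ¬◇q):
1. ¬(◇q → ¬◇q), u
2. ◇q, u
3. q, v
Accessibility: uRu, uRv, vRu, vRv
The negation has an open branch (countermodel exists).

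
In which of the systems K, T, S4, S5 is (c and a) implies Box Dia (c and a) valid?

S5

S4-tableau for the negation not ((c and a) implies Box Dia (c and a)):
1. not ((c and a) implies Box Dia (c and a)), u
2. c and a, u
3. not Box Dia (c and a), u
4. c, u
5. a, u
6. not Dia (c and a), v
7. not (c and a), v
8. not a, v
Accessibility: uRu, uRv, vRv
Complete open branch: countermodel on an S4-frame, so not valid in S4, nor in K, T (the same frame is also a K-frame and a T-frame).
S5-tableau for the negation not ((c and a) implies Box Dia (c and a)):
1. not ((c and a) implies Box Dia (c and a)), u
2. c and a, u
3. not Box Dia (c and a), u
4. c, u
5. a, u
6. not Dia (c and a), v
7. not (c and a), u
8. not (c and a), v
9. not a, u
Accessibility: uRu, uRv, vRu, vRv
Branch closes: a and not a both at u.
Every branch closes (one shown): valid in S5.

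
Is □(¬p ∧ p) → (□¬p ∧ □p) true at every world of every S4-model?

Tableau for the negation ¬(□(¬p ∧ p) → (□¬p ∧ □p)):
1. ¬(□(¬p ∧ p) → (□¬p ∧ □p)), 0
2. □(¬p ∧ p), 0
3. ¬(□¬p ∧ □p), 0
4. ¬p ∧ p, 0
5. ¬p, 0
6. p, 0
Accessibility: 0R0
Branch closes: p and ¬p both at 0.
Every branch of the negation's tableau closes; the branch above is one of them.

Valid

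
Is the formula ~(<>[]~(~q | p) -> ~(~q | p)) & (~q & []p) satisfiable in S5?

1. ~(<>[]~(~q | p) -> ~(~q | p)) & (~q & []p), u
2. ~(<>[]~(~q | p) -> ~(~q | p)), u
3. ~q & []p, u
4. <>[]~(~q | p), u
5. ~q | p, u
6. ~q, u
7. []p, u
8. p, u
9. []~(~q | p), v
10. p, v
11. ~(~q | p), u
12. q, u
13. ~p, u
Accessibility: uRu, uRv, vRu, vRv
Branch closes: q and ~q both at u.
Every branch closes; the branch above is one of them.

Unsatisfiable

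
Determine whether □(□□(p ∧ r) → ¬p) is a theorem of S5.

Tableau for the negation ¬□(□□(p ∧ r) → ¬p):
1. ¬□(□□(p ∧ r) → ¬p), u
2. ¬(□□(p ∧ r) → ¬p), v
3. □□(p ∧ r), v
4. p, v
5. □(p ∧ r), u
6. □(p ∧ r), v
7. p ∧ r, u
8. p, u
9. r, u
10. p ∧ r, v
11. r, v
Accessibility: uRu, uRv, vRu, vRv
The negation has an open branch (countermodel exists).

Not valid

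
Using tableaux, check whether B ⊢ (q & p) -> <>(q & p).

Tableau for the negation ~((q & p) -> <>(q & p)):
1. ~((q & p) -> <>(q & p)), 0
2. q & p, 0
3. ~<>(q & p), 0
4. q, 0
5. p, 0
6. ~(q & p), 0
7. ~p, 0
Accessibility: 0R0
Branch closes: p and ~p both at 0.
Every branch of the negation's tableau closes; the branch above is one of them.

Valid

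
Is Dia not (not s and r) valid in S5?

No, not valid

Tableau for the negation not Dia not (not s and r):
1. not Dia not (not s and r), 0
2. not s and r, 0
3. not s, 0
4. r, 0
Accessibility: 0R0
The negation has an open branch (countermodel exists).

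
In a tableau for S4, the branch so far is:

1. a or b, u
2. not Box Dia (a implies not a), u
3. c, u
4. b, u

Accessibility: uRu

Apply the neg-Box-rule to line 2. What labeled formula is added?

a fresh world v with uRv, and not Dia (a implies not a) at v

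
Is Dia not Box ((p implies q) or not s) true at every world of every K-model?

Tableau for the negation not Dia not Box ((p implies q) or not s):
1. not Dia not Box ((p implies q) or not s), w0
The negation has an open branch (countermodel exists).

Invalid (countermodel exists)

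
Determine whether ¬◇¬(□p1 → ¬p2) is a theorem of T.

Not valid

Tableau for the negation ◇¬(□p1 → ¬p2):
1. ◇¬(□p1 → ¬p2), 0
2. ¬(□p1 → ¬p2), 1
3. □p1, 1
4. p2, 1
5. p1, 1
Accessibility: 0R0, 0R1, 1R1
The negation has an open branch (countermodel exists).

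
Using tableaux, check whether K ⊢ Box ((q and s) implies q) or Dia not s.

Tableau for the negation not (Box ((q and s) implies q) or Dia not s):
1. not (Box ((q and s) implies q) or Dia not s), 0
2. not Box ((q and s) implies q), 0
3. not Dia not s, 0
4. not ((q and s) implies q), 1
5. q and s, 1
6. not q, 1
7. q, 1
8. s, 1
Accessibility: 0R1
Branch closes: q and not q both at 1.
All branches of the negation close; one closing branch shown above.

Valid in K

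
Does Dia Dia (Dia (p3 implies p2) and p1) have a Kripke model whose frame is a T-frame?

1. Dia Dia (Dia (p3 implies p2) and p1), 0
2. Dia (Dia (p3 implies p2) and p1), 1
3. Dia (p3 implies p2) and p1, 2
4. Dia (p3 implies p2), 2
5. p1, 2
6. p3 implies p2, 3
7. p2, 3
Accessibility: 0R0, 0R1, 1R1, 1R2, 2R2, 2R3, 3R3

Satisfiable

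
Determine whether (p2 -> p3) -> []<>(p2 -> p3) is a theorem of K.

Tableau for the negation ~((p2 -> p3) -> []<>(p2 -> p3)):
1. ~((p2 -> p3) -> []<>(p2 -> p3)), u
2. p2 -> p3, u   [~->-rule on 1]
3. ~[]<>(p2 -> p3), u   [~->-rule on 1]
4. p3, u   [->-rule on 2 (branches; this branch)]
5. ~<>(p2 -> p3), v   [~[]-rule on 3: fresh world v, uRv]
Accessibility: uRv
The negation has an open branch (countermodel exists).

No, not valid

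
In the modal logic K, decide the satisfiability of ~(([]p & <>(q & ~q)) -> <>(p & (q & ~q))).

No, unsatisfiable

1. ~(([]p & <>(q & ~q)) -> <>(p & (q & ~q))), w0
2. []p & <>(q & ~q), w0
3. ~<>(p & (q & ~q)), w0
4. []p, w0
5. <>(q & ~q), w0
6. q & ~q, w1
7. q, w1
8. ~q, w1
Accessibility: w0Rw1
Branch closes: q and ~q both at w1.
All branches of the tableau close; one closing branch shown above.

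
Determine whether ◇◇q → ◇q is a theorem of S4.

Tableau for the negation ¬(◇◇q → ◇q):
1. ¬(◇◇q → ◇q), w0
2. ◇◇q, w0
3. ¬◇q, w0
4. ¬q, w0
5. ◇q, w1
6. ¬q, w1
7. q, w2
8. ¬q, w2
Accessibility: w0Rw0, w0Rw1, w0Rw2, w1Rw1, w1Rw2, w2Rw2
Branch closes: q and ¬q both at w2.
Every branch of the negation's tableau closes; the branch above is one of them.

Yes, valid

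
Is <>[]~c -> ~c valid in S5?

Valid

Tableau for the negation ~(<>[]~c -> ~c):
1. ~(<>[]~c -> ~c), 0
2. <>[]~c, 0
3. c, 0
4. []~c, 1
5. ~c, 0
Accessibility: 0R0, 0R1, 1R0, 1R1
Branch closes: c and ~c both at 0.
All branches of the negation close; one closing branch shown above.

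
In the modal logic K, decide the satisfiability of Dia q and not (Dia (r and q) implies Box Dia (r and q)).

Satisfiable

1. Dia q and not (Dia (r and q) implies Box Dia (r and q)), u
2. Dia q, u   [and-rule on 1]
3. not (Dia (r and q) implies Box Dia (r and q)), u   [and-rule on 1]
4. Dia (r and q), u   [neg-implies-rule on 3]
5. not Box Dia (r and q), u   [neg-implies-rule on 3]
6. q, v   [Dia-rule on 2: fresh world v, uRv]
7. r and q, w   [Dia-rule on 4: fresh world w, uRw]
8. r, w   [and-rule on 7]
9. q, w   [and-rule on 7]
10. not Dia (r and q), x   [neg-Box-rule on 5: fresh world x, uRx]
Accessibility: uRv, uRw, uRx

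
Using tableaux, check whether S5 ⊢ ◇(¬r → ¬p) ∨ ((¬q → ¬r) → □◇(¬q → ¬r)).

Tableau for the negation ¬(◇(¬r → ¬p) ∨ ((¬q → ¬r) → □◇(¬q → ¬r))):
1. ¬(◇(¬r → ¬p) ∨ ((¬q → ¬r) → □◇(¬q → ¬r))), 0
2. ¬◇(¬r → ¬p), 0
3. ¬((¬q → ¬r) → □◇(¬q → ¬r)), 0
4. ¬q → ¬r, 0
5. ¬□◇(¬q → ¬r), 0
6. ¬(¬r → ¬p), 0
7. ¬r, 0
8. p, 0
9. ¬◇(¬q → ¬r), 1
10. ¬(¬r → ¬p), 1
11. ¬r, 1
12. p, 1
13. ¬(¬q → ¬r), 0
14. ¬q, 0
15. r, 0
Accessibility: 0R0, 0R1, 1R0, 1R1
Branch closes: r and ¬r both at 0.
Every branch of the negation's tableau closes; the branch above is one of them.

Valid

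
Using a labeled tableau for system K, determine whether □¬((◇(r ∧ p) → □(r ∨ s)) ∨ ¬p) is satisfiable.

Satisfiable (open branch found)

1. □¬((◇(r ∧ p) → □(r ∨ s)) ∨ ¬p), 0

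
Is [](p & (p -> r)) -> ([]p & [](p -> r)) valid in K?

Tableau for the negation ~([](p & (p -> r)) -> ([]p & [](p -> r))):
1. ~([](p & (p -> r)) -> ([]p & [](p -> r))), u
2. [](p & (p -> r)), u
3. ~([]p & [](p -> r)), u
4. ~[](p -> r), u
5. ~(p -> r), v
6. p, v
7. ~r, v
8. p & (p -> r), v
9. p -> r, v
10. r, v
Accessibility: uRv
Branch closes: r and ~r both at v.
Every branch of the negation's tableau closes; the branch above is one of them.

Valid in K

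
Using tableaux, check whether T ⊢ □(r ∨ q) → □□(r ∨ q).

Tableau for the negation ¬(□(r ∨ q) → □□(r ∨ q)):
1. ¬(□(r ∨ q) → □□(r ∨ q)), w0
2. □(r ∨ q), w0
3. ¬□□(r ∨ q), w0
4. r ∨ q, w0
5. q, w0
6. ¬□(r ∨ q), w1
7. r ∨ q, w1
8. q, w1
9. ¬(r ∨ q), w2
10. ¬r, w2
11. ¬q, w2
Accessibility: w0Rw0, w0Rw1, w1Rw1, w1Rw2, w2Rw2
The negation has an open branch (countermodel exists).

No, not valid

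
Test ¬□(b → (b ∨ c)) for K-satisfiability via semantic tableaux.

1. ¬□(b → (b ∨ c)), u
2. ¬(b → (b ∨ c)), v
3. b, v
4. ¬(b ∨ c), v
5. ¬b, v
6. ¬c, v
Accessibility: uRv
Branch closes: b and ¬b both at v.
All branches of the tableau close; one closing branch shown above.

Unsatisfiable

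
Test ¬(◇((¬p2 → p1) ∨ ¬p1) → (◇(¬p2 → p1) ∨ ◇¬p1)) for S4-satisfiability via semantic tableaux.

1. ¬(◇((¬p2 → p1) ∨ ¬p1) → (◇(¬p2 → p1) ∨ ◇¬p1)), 0
2. ◇((¬p2 → p1) ∨ ¬p1), 0   [¬→-rule on 1]
3. ¬(◇(¬p2 → p1) ∨ ◇¬p1), 0   [¬→-rule on 1]
4. ¬◇(¬p2 → p1), 0   [¬∨-rule on 3]
5. ¬◇¬p1, 0   [¬∨-rule on 3]
6. ¬(¬p2 → p1), 0   [¬◇-rule on 4 via 0R0]
7. ¬p2, 0   [¬→-rule on 6]
8. ¬p1, 0   [¬→-rule on 6]
9. p1, 0   [¬◇-rule on 5 via 0R0]
Accessibility: 0R0
Branch closes: p1 and ¬p1 both at 0.
All branches of the tableau close; one closing branch shown above.

Unsatisfiable (every branch closes)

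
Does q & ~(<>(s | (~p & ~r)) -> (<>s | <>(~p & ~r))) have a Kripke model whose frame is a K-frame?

No, unsatisfiable

1. q & ~(<>(s | (~p & ~r)) -> (<>s | <>(~p & ~r))), u
2. q, u
3. ~(<>(s | (~p & ~r)) -> (<>s | <>(~p & ~r))), u
4. <>(s | (~p & ~r)), u
5. ~(<>s | <>(~p & ~r)), u
6. ~<>s, u
7. ~<>(~p & ~r), u
8. s | (~p & ~r), v
9. ~s, v
10. ~(~p & ~r), v
11. ~p & ~r, v
12. ~p, v
13. ~r, v
14. r, v
Accessibility: uRv
Branch closes: r and ~r both at v.
All branches of the tableau close; one closing branch shown above.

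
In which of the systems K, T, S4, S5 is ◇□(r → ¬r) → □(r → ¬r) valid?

S5-tableau for the negation ¬(◇□(r → ¬r) → □(r → ¬r)):
1. ¬(◇□(r → ¬r) → □(r → ¬r)), u
2. ◇□(r → ¬r), u
3. ¬□(r → ¬r), u
4. □(r → ¬r), v
5. r → ¬r, u
6. r → ¬r, v
7. ¬r, u
8. ¬r, v
9. ¬(r → ¬r), w
10. r, w
11. r → ¬r, w
12. ¬r, w
Accessibility: uRu, uRv, uRw, vRu, vRv, vRw, wRu, wRv, wRw
Branch closes: r and ¬r both at w.
Every branch closes (one shown): valid in S5.
S4-tableau for the negation ¬(◇□(r → ¬r) → □(r → ¬r)):
1. ¬(◇□(r → ¬r) → □(r → ¬r)), u
2. ◇□(r → ¬r), u
3. ¬□(r → ¬r), u
4. □(r → ¬r), v
5. r → ¬r, v
6. ¬r, v
7. ¬(r → ¬r), w
8. r, w
Accessibility: uRu, uRv, uRw, vRv, wRw
Complete open branch: countermodel on an S4-frame, so not valid in S4, nor in K, T (the same frame is also a K-frame and a T-frame).

S5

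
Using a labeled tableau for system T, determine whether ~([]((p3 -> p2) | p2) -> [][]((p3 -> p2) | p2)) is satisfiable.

1. ~([]((p3 -> p2) | p2) -> [][]((p3 -> p2) | p2)), u
2. []((p3 -> p2) | p2), u
3. ~[][]((p3 -> p2) | p2), u
4. (p3 -> p2) | p2, u
5. p2, u
6. ~[]((p3 -> p2) | p2), v
7. (p3 -> p2) | p2, v
8. p2, v
9. ~((p3 -> p2) | p2), w
10. ~(p3 -> p2), w
11. ~p2, w
12. p3, w
Accessibility: uRu, uRv, vRv, vRw, wRw

Satisfiable (open branch found)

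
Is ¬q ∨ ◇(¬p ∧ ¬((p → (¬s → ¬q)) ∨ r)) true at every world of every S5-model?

No, not valid

Tableau for the negation ¬(¬q ∨ ◇(¬p ∧ ¬((p → (¬s → ¬q)) ∨ r))):
1. ¬(¬q ∨ ◇(¬p ∧ ¬((p → (¬s → ¬q)) ∨ r))), 0
2. q, 0   [¬∨-rule on 1]
3. ¬◇(¬p ∧ ¬((p → (¬s → ¬q)) ∨ r)), 0   [¬∨-rule on 1]
4. ¬(¬p ∧ ¬((p → (¬s → ¬q)) ∨ r)), 0   [¬◇-rule on 3 via 0R0]
5. (p → (¬s → ¬q)) ∨ r, 0   [¬∧-rule on 4 (branches; this branch)]
6. r, 0   [∨-rule on 5 (branches; this branch)]
Accessibility: 0R0
The negation has an open branch (countermodel exists).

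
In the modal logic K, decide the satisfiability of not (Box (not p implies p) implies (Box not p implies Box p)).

1. not (Box (not p implies p) implies (Box not p implies Box p)), 0
2. Box (not p implies p), 0
3. not (Box not p implies Box p), 0
4. Box not p, 0
5. not Box p, 0
6. not p, 1
7. not p implies p, 1
8. p, 1
Accessibility: 0R1
Branch closes: p and not p both at 1.
All branches of the tableau close; one closing branch shown above.

No, unsatisfiable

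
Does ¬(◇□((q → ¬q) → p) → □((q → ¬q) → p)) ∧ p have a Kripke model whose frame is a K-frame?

Satisfiable

1. ¬(◇□((q → ¬q) → p) → □((q → ¬q) → p)) ∧ p, 0
2. ¬(◇□((q → ¬q) → p) → □((q → ¬q) → p)), 0   [∧-rule on 1]
3. p, 0   [∧-rule on 1]
4. ◇□((q → ¬q) → p), 0   [¬→-rule on 2]
5. ¬□((q → ¬q) → p), 0   [¬→-rule on 2]
6. □((q → ¬q) → p), 1   [◇-rule on 4: fresh world 1, 0R1]
7. ¬((q → ¬q) → p), 2   [¬□-rule on 5: fresh world 2, 0R2]
8. q → ¬q, 2   [¬→-rule on 7]
9. ¬p, 2   [¬→-rule on 7]
10. ¬q, 2   [→-rule on 8 (branches; this branch)]
Accessibility: 0R1, 0R2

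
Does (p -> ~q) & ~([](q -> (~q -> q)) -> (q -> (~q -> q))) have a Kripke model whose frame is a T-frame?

1. (p -> ~q) & ~([](q -> (~q -> q)) -> (q -> (~q -> q))), w0
2. p -> ~q, w0
3. ~([](q -> (~q -> q)) -> (q -> (~q -> q))), w0
4. [](q -> (~q -> q)), w0
5. ~(q -> (~q -> q)), w0
6. q, w0
7. ~(~q -> q), w0
8. ~q, w0
Accessibility: w0Rw0
Branch closes: q and ~q both at w0.
Every branch closes; the branch above is one of them.

Unsatisfiable (every branch closes)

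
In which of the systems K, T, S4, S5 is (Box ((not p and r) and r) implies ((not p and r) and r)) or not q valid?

T-tableau for the negation not ((Box ((not p and r) and r) implies ((not p and r) and r)) or not q):
1. not ((Box ((not p and r) and r) implies ((not p and r) and r)) or not q), 0
2. not (Box ((not p and r) and r) implies ((not p and r) and r)), 0
3. q, 0
4. Box ((not p and r) and r), 0
5. not ((not p and r) and r), 0
6. (not p and r) and r, 0
7. not p and r, 0
8. r, 0
9. not p, 0
10. not (not p and r), 0
11. not r, 0
Accessibility: 0R0
Branch closes: r and not r both at 0.
Every branch closes (one shown): valid in T, hence also in S4, S5 (every theorem of T is a theorem of S4 and S5).
K-tableau for the negation not ((Box ((not p and r) and r) implies ((not p and r) and r)) or not q):
1. not ((Box ((not p and r) and r) implies ((not p and r) and r)) or not q), 0
2. not (Box ((not p and r) and r) implies ((not p and r) and r)), 0
3. q, 0
4. Box ((not p and r) and r), 0
5. not ((not p and r) and r), 0
6. not r, 0
Complete open branch: countermodel on a K-frame, so not valid in K.

T, S4, S5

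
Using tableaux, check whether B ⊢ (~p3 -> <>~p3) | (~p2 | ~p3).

Valid in B

Tableau for the negation ~((~p3 -> <>~p3) | (~p2 | ~p3)):
1. ~((~p3 -> <>~p3) | (~p2 | ~p3)), u
2. ~(~p3 -> <>~p3), u   [~|-rule on 1]
3. ~(~p2 | ~p3), u   [~|-rule on 1]
4. ~p3, u   [~->-rule on 2]
5. ~<>~p3, u   [~->-rule on 2]
6. p2, u   [~|-rule on 3]
7. p3, u   [~|-rule on 3]
Accessibility: uRu
Branch closes: p3 and ~p3 both at u.
Every branch of the negation's tableau closes; the branch above is one of them.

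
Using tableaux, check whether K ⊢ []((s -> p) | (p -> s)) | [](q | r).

Valid in K

Tableau for the negation ~([]((s -> p) | (p -> s)) | [](q | r)):
1. ~([]((s -> p) | (p -> s)) | [](q | r)), w0
2. ~[]((s -> p) | (p -> s)), w0   [~|-rule on 1]
3. ~[](q | r), w0   [~|-rule on 1]
4. ~((s -> p) | (p -> s)), w1   [~[]-rule on 2: fresh world w1, w0Rw1]
5. ~(s -> p), w1   [~|-rule on 4]
6. ~(p -> s), w1   [~|-rule on 4]
7. s, w1   [~->-rule on 5]
8. ~p, w1   [~->-rule on 5]
9. p, w1   [~->-rule on 6]
10. ~s, w1   [~->-rule on 6]
Accessibility: w0Rw1
Branch closes: p and ~p both at w1.
All branches of the negation close; one closing branch shown above.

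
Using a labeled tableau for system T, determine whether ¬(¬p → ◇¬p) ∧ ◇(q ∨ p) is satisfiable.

1. ¬(¬p → ◇¬p) ∧ ◇(q ∨ p), w0
2. ¬(¬p → ◇¬p), w0   [∧-rule on 1]
3. ◇(q ∨ p), w0   [∧-rule on 1]
4. ¬p, w0   [¬→-rule on 2]
5. ¬◇¬p, w0   [¬→-rule on 2]
6. p, w0   [¬◇-rule on 5 via w0Rw0]
Accessibility: w0Rw0
Branch closes: p and ¬p both at w0.
Every branch closes; the branch above is one of them.

Unsatisfiable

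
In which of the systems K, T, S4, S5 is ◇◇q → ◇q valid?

T-tableau for the negation ¬(◇◇q → ◇q):
1. ¬(◇◇q → ◇q), 0
2. ◇◇q, 0   [¬→-rule on 1]
3. ¬◇q, 0   [¬→-rule on 1]
4. ¬q, 0   [¬◇-rule on 3 via 0R0]
5. ◇q, 1   [◇-rule on 2: fresh world 1, 0R1]
6. ¬q, 1   [¬◇-rule on 3 via 0R1]
7. q, 2   [◇-rule on 5: fresh world 2, 1R2]
Accessibility: 0R0, 0R1, 1R1, 1R2, 2R2
Complete open branch: countermodel on a T-frame, so not valid in T, nor in K (the same frame is also a K-frame).
S4-tableau for the negation ¬(◇◇q → ◇q):
1. ¬(◇◇q → ◇q), 0
2. ◇◇q, 0   [¬→-rule on 1]
3. ¬◇q, 0   [¬→-rule on 1]
4. ¬q, 0   [¬◇-rule on 3 via 0R0]
5. ◇q, 1   [◇-rule on 2: fresh world 1, 0R1]
6. ¬q, 1   [¬◇-rule on 3 via 0R1]
7. q, 2   [◇-rule on 5: fresh world 2, 1R2]
8. ¬q, 2   [¬◇-rule on 3 via 0R2]
Accessibility: 0R0, 0R1, 0R2, 1R1, 1R2, 2R2
Branch closes: q and ¬q both at 2.
Every branch closes (one shown): valid in S4, hence also in S5 (every theorem of S4 is a theorem of S5).

S4, S5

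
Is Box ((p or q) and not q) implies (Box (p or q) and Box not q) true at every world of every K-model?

Tableau for the negation not (Box ((p or q) and not q) implies (Box (p or q) and Box not q)):
1. not (Box ((p or q) and not q) implies (Box (p or q) and Box not q)), 0
2. Box ((p or q) and not q), 0
3. not (Box (p or q) and Box not q), 0
4. not Box (p or q), 0
5. not (p or q), 1
6. not p, 1
7. not q, 1
8. (p or q) and not q, 1
9. p or q, 1
10. q, 1
Accessibility: 0R1
Branch closes: q and not q both at 1.
Every branch of the negation's tableau closes; the branch above is one of them.

Valid in K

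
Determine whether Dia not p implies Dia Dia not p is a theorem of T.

Tableau for the negation not (Dia not p implies Dia Dia not p):
1. not (Dia not p implies Dia Dia not p), u
2. Dia not p, u
3. not Dia Dia not p, u
4. not Dia not p, u
5. p, u
6. not p, v
7. not Dia not p, v
8. p, v
Accessibility: uRu, uRv, vRv
Branch closes: p and not p both at v.
All branches of the negation close; one closing branch shown above.

Valid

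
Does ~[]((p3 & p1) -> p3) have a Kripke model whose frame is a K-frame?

1. ~[]((p3 & p1) -> p3), u
2. ~((p3 & p1) -> p3), v
3. p3 & p1, v
4. ~p3, v
5. p3, v
6. p1, v
Accessibility: uRv
Branch closes: p3 and ~p3 both at v.
Every branch closes; the branch above is one of them.

No, unsatisfiable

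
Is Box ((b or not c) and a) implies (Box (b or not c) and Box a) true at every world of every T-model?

Yes, valid

Tableau for the negation not (Box ((b or not c) and a) implies (Box (b or not c) and Box a)):
1. not (Box ((b or not c) and a) implies (Box (b or not c) and Box a)), 0
2. Box ((b or not c) and a), 0
3. not (Box (b or not c) and Box a), 0
4. (b or not c) and a, 0
5. b or not c, 0
6. a, 0
7. not Box (b or not c), 0
8. not c, 0
9. not (b or not c), 1
10. not b, 1
11. c, 1
12. (b or not c) and a, 1
13. b or not c, 1
14. a, 1
15. not c, 1
Accessibility: 0R0, 0R1, 1R1
Branch closes: c and not c both at 1.
All branches of the negation close; one closing branch shown above.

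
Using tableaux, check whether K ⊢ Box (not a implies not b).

Tableau for the negation not Box (not a implies not b):
1. not Box (not a implies not b), 0
2. not (not a implies not b), 1   [neg-Box-rule on 1: fresh world 1, 0R1]
3. not a, 1   [neg-implies-rule on 2]
4. b, 1   [neg-implies-rule on 2]
Accessibility: 0R1
The negation has an open branch (countermodel exists).

Not valid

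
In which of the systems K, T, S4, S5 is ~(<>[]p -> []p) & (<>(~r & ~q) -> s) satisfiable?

K, T, S4

S5-tableau for the formula:
1. ~(<>[]p -> []p) & (<>(~r & ~q) -> s), 0
2. ~(<>[]p -> []p), 0
3. <>(~r & ~q) -> s, 0
4. <>[]p, 0
5. ~[]p, 0
6. ~<>(~r & ~q), 0
7. ~(~r & ~q), 0
8. q, 0
9. []p, 1
10. ~(~r & ~q), 1
11. p, 0
12. p, 1
13. q, 1
14. ~p, 2
15. ~(~r & ~q), 2
16. p, 2
Accessibility: 0R0, 0R1, 0R2, 1R0, 1R1, 1R2, 2R0, 2R1, 2R2
Branch closes: p and ~p both at 2.
Every branch closes (one shown): unsatisfiable in S5.
S4-tableau for the formula:
1. ~(<>[]p -> []p) & (<>(~r & ~q) -> s), 0
2. ~(<>[]p -> []p), 0
3. <>(~r & ~q) -> s, 0
4. <>[]p, 0
5. ~[]p, 0
6. s, 0
7. []p, 1
8. p, 1
9. ~p, 2
Accessibility: 0R0, 0R1, 0R2, 1R1, 2R2
Complete open branch: satisfiable in S4, hence also in K, T (this S4-model is also a K-model and a T-model).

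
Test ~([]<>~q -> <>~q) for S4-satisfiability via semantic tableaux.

1. ~([]<>~q -> <>~q), 0
2. []<>~q, 0
3. ~<>~q, 0
4. <>~q, 0
5. q, 0
6. ~q, 1
7. <>~q, 1
8. q, 1
Accessibility: 0R0, 0R1, 1R1
Branch closes: q and ~q both at 1.
(One branch shown.) All branches close.

Unsatisfiable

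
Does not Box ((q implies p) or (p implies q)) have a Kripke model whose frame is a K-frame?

Unsatisfiable (every branch closes)

1. not Box ((q implies p) or (p implies q)), 0
2. not ((q implies p) or (p implies q)), 1
3. not (q implies p), 1
4. not (p implies q), 1
5. q, 1
6. not p, 1
7. p, 1
8. not q, 1
Accessibility: 0R1
Branch closes: p and not p both at 1.
All branches of the tableau close; one closing branch shown above.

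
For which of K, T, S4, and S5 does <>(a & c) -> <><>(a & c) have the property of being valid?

K-tableau for the negation ~(<>(a & c) -> <><>(a & c)):
1. ~(<>(a & c) -> <><>(a & c)), w0
2. <>(a & c), w0   [~->-rule on 1]
3. ~<><>(a & c), w0   [~->-rule on 1]
4. a & c, w1   [<>-rule on 2: fresh world w1, w0Rw1]
5. a, w1   [&-rule on 4]
6. c, w1   [&-rule on 4]
7. ~<>(a & c), w1   [~<>-rule on 3 via w0Rw1]
Accessibility: w0Rw1
Complete open branch: countermodel on a K-frame, so not valid in K.
T-tableau for the negation ~(<>(a & c) -> <><>(a & c)):
1. ~(<>(a & c) -> <><>(a & c)), w0
2. <>(a & c), w0   [~->-rule on 1]
3. ~<><>(a & c), w0   [~->-rule on 1]
4. ~<>(a & c), w0   [~<>-rule on 3 via w0Rw0]
5. ~(a & c), w0   [~<>-rule on 4 via w0Rw0]
6. ~c, w0   [~&-rule on 5 (branches; this branch)]
7. a & c, w1   [<>-rule on 2: fresh world w1, w0Rw1]
8. a, w1   [&-rule on 7]
9. c, w1   [&-rule on 7]
10. ~<>(a & c), w1   [~<>-rule on 3 via w0Rw1]
11. ~(a & c), w1   [~<>-rule on 4 via w0Rw1]
12. ~c, w1   [~&-rule on 11 (branches; this branch)]
Accessibility: w0Rw0, w0Rw1, w1Rw1
Branch closes: c and ~c both at w1.
Every branch closes (one shown): valid in T, hence also in S4, S5 (every theorem of T is a theorem of S4 and S5).

T, S4, S5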